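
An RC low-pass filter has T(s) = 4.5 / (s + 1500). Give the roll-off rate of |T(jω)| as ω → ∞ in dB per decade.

With 0 zeros and 1 pole, the high-frequency asymptotic slope is 20 × (0 − 1) = -20 dB/decade.

-20 dB/decade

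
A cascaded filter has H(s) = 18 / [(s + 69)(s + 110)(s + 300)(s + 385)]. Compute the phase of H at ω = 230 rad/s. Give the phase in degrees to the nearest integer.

∠(j230 + 69) = arctan(230/69) = 73.30°
∠(j230 + 110) = arctan(230/110) = 64.44°
∠(j230 + 300) = arctan(230/300) = 37.48°
∠(j230 + 385) = arctan(230/385) = 30.85°
∠H(j230) = − (73.30° + 64.44° + 37.48° + 30.85°) = -206.07°

-206 deg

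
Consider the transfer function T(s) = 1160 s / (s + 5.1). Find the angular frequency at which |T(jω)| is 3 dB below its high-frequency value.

5.1 rad/s

For a single-pole high-pass, the −3 dB point is at the pole: ω = 5.1 rad/s.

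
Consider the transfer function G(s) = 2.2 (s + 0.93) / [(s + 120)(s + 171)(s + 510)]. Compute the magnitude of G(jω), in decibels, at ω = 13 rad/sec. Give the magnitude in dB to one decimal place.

-111.3 dB

|j13 + 0.93| = √(13² + 0.93²) = 13.03
|j13 + 120| = √(13² + 120²) = 120.7
|j13 + 171| = √(13² + 171²) = 171.5
|j13 + 510| = √(13² + 510²) = 510.2
|G(j13)| = 2.2 × 13.03 / (120.7 × 171.5 × 510.2) = 2.7152e-06
20 log₁₀(2.7152e-06) = -111.32 dB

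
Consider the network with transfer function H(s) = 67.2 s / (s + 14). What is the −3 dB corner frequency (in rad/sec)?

For a single-pole high-pass, the −3 dB point is at the pole: ω = 14 rad/sec.

14 rad/sec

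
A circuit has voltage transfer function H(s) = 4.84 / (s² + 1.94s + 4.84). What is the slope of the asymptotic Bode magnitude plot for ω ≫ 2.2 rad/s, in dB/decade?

-40 dB/decade

With 0 zeros and 2 poles, the high-frequency asymptotic slope is 20 × (0 − 2) = -40 dB/decade.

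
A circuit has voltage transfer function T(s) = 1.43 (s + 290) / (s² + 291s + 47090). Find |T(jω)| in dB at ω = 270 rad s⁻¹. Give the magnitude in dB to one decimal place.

|j270 + 290| = √(270² + 290²) = 396.2
|(j270)² + 291(j270) + 47090| = |-25810 + j78570| = 8.27e+04
|T(j270)| = 1.43 × 396.2 / 8.27e+04 = 0.0068514
20 log₁₀(0.0068514) = -43.28 dB

-43.3 dB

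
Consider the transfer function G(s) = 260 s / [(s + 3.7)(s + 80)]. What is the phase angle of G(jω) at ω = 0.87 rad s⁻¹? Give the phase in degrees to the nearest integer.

∠(j0.87) = 90.00°
∠(j0.87 + 3.7) = arctan(0.87/3.7) = 13.23°
∠(j0.87 + 80) = arctan(0.87/80) = 0.62°
∠G(j0.87) = 90.00° − (13.23° + 0.62°) = 76.15°

76°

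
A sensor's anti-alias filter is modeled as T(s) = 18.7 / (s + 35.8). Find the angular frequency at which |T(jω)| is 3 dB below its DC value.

35.8 rad/s

For a single-pole low-pass, the −3 dB point is at the pole: ω = 35.8 rad/s.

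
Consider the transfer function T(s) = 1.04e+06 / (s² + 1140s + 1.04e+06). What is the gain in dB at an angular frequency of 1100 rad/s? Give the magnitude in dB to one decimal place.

|(j1100)² + 1140(j1100) + 1.04e+06| = |-1.7e+05 + j1.254e+06| = 1.265e+06
|T(j1100)| = 1.04e+06 / 1.265e+06 = 0.82183
20 log₁₀(0.82183) = -1.70 dB

-1.7 dB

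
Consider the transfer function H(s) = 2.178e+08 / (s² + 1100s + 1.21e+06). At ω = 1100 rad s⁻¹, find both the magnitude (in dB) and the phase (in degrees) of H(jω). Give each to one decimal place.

|H| = 45.1 dB, ∠H = -90.0°

|(j1100)² + 1100(j1100) + 1.21e+06| = |0 + j1.21e+06| = 1.21e+06
|H(j1100)| = 2.178e+08 / 1.21e+06 = 180
20 log₁₀(180) = 45.11 dB
∠[(j1100)² + 1100(j1100) + 1.21e+06] = ∠[0 + j1.21e+06] = 90.00°
∠H(j1100) = −90.00° = -90.00°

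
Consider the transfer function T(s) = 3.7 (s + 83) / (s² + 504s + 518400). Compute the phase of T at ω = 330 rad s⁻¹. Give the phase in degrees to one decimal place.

∠(j330 + 83) = arctan(330/83) = 75.88°
∠[(j330)² + 504(j330) + 518400] = ∠[4.095e+05 + j1.6632e+05] = 22.10°
∠T(j330) = 75.88° − 22.10° = 53.78°

53.8 deg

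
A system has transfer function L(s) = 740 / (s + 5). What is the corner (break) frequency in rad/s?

The single real pole at s = −5 gives a corner at ω = 5 rad/s.

5 rad/s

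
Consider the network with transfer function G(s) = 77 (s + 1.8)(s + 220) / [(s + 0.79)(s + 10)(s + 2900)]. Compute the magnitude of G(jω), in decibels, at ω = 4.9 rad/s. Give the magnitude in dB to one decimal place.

-5.2 dB

|j4.9 + 1.8| = √(4.9² + 1.8²) = 5.22
|j4.9 + 220| = √(4.9² + 220²) = 220.1
|j4.9 + 0.79| = √(4.9² + 0.79²) = 4.963
|j4.9 + 10| = √(4.9² + 10²) = 11.14
|j4.9 + 2900| = √(4.9² + 2900²) = 2900
|G(j4.9)| = 77 × 5.22 × 220.1 / (4.963 × 11.14 × 2900) = 0.55183
20 log₁₀(0.55183) = -5.16 dB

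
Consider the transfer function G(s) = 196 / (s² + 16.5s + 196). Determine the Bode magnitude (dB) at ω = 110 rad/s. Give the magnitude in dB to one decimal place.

|(j110)² + 16.5(j110) + 196| = |-11904 + j1815| = 1.204e+04
|G(j110)| = 196 / 1.204e+04 = 0.016277
20 log₁₀(0.016277) = -35.77 dB

-35.8 dB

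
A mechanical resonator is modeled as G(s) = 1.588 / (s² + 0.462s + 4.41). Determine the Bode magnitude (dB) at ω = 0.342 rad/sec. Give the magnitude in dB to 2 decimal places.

-8.64 dB

|(j0.342)² + 0.462(j0.342) + 4.41| = |4.293 + j0.158| = 4.296
|G(j0.342)| = 1.588 / 4.296 = 0.36965
20 log₁₀(0.36965) = -8.644 dB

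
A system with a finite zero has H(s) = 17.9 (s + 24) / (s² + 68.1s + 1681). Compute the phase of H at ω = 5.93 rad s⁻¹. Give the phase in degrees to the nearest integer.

0°

∠(j5.93 + 24) = arctan(5.93/24) = 13.88°
∠[(j5.93)² + 68.1(j5.93) + 1681] = ∠[1645.8 + j403.83] = 13.79°
∠H(j5.93) = 13.88° − 13.79° = 0.09°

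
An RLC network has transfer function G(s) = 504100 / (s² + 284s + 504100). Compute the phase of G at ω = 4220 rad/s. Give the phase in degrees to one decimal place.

∠[(j4220)² + 284(j4220) + 504100] = ∠[-1.7304e+07 + j1.1985e+06] = 176.04°
∠G(j4220) = −176.04° = -176.04°

-176.0°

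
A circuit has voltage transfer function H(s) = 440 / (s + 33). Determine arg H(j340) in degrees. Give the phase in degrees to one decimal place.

∠(j340 + 33) = arctan(340/33) = 84.46°
∠H(j340) = −84.46° = -84.46°

-84.5°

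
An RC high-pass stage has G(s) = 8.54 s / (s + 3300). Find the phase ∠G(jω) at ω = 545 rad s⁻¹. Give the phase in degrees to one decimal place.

∠(j545) = 90.00°
∠(j545 + 3300) = arctan(545/3300) = 9.38°
∠G(j545) = 90.00° − 9.38° = 80.62°

80.6 deg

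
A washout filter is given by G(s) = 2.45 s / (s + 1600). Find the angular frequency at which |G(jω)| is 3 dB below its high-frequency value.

For a single-pole high-pass, the −3 dB point is at the pole: ω = 1600 rad/s.

1600 rad/s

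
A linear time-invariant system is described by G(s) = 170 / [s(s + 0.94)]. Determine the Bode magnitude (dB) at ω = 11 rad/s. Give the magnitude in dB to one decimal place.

2.9 dB

|j11 + 0.94| = √(11² + 0.94²) = 11.04
|j11| = 11
|G(j11)| = 170 / (11.04 × 11) = 1.3999
20 log₁₀(1.3999) = 2.92 dB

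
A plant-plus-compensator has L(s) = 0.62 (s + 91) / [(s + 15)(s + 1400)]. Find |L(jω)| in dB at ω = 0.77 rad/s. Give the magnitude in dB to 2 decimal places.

|j0.77 + 91| = √(0.77² + 91²) = 91
|j0.77 + 15| = √(0.77² + 15²) = 15.02
|j0.77 + 1400| = √(0.77² + 1400²) = 1400
|L(j0.77)| = 0.62 × 91 / (15.02 × 1400) = 0.0026832
20 log₁₀(0.0026832) = -51.427 dB

-51.43 dB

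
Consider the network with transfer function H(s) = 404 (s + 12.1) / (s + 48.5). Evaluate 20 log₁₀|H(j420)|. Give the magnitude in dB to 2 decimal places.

52.07 dB

|j420 + 12.1| = √(420² + 12.1²) = 420.2
|j420 + 48.5| = √(420² + 48.5²) = 422.8
|H(j420)| = 404 × 420.2 / 422.8 = 401.5
20 log₁₀(401.5) = 52.074 dB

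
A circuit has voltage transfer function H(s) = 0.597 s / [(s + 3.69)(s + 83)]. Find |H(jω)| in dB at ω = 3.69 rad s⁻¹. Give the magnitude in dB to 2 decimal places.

|j3.69| = 3.69
|j3.69 + 3.69| = √(3.69² + 3.69²) = 5.218
|j3.69 + 83| = √(3.69² + 83²) = 83.08
|H(j3.69)| = 0.597 × 3.69 / (5.218 × 83.08) = 0.005081
20 log₁₀(0.005081) = -45.881 dB

-45.88 dB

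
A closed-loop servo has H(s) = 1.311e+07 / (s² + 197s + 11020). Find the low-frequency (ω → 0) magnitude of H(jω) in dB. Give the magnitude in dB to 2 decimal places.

61.51 dB

H(0) = 1.311e+07 / 11020 = 1189.7
20 log₁₀(1189.7) = 61.508 dB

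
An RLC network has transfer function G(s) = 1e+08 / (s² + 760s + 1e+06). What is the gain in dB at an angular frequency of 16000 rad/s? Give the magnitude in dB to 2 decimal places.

-8.14 dB

|(j16000)² + 760(j16000) + 1e+06| = |-2.55e+08 + j1.216e+07| = 2.553e+08
|G(j16000)| = 1e+08 / 2.553e+08 = 0.39171
20 log₁₀(0.39171) = -8.141 dB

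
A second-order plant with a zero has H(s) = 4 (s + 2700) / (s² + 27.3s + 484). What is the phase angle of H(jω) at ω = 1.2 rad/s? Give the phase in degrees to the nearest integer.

-4°

∠(j1.2 + 2700) = arctan(1.2/2700) = 0.03°
∠[(j1.2)² + 27.3(j1.2) + 484] = ∠[482.56 + j32.76] = 3.88°
∠H(j1.2) = 0.03° − 3.88° = -3.86°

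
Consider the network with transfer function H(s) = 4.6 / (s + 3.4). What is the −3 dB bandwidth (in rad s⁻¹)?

3.4 rad s⁻¹

For a single-pole low-pass, the −3 dB point is at the pole: ω = 3.4 rad s⁻¹.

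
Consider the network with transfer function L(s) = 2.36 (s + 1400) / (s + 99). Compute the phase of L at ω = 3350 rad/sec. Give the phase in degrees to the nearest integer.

-21°

∠(j3350 + 1400) = arctan(3350/1400) = 67.32°
∠(j3350 + 99) = arctan(3350/99) = 88.31°
∠L(j3350) = 67.32° − 88.31° = -20.99°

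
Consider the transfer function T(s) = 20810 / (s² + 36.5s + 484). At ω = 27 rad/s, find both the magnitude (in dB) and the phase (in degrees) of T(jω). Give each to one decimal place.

|(j27)² + 36.5(j27) + 484| = |-245 + j985.5| = 1015
|T(j27)| = 20810 / 1015 = 20.492
20 log₁₀(20.492) = 26.23 dB
∠[(j27)² + 36.5(j27) + 484] = ∠[-245 + j985.5] = 103.96°
∠T(j27) = −103.96° = -103.96°

|T| = 26.2 dB, ∠T = -104.0°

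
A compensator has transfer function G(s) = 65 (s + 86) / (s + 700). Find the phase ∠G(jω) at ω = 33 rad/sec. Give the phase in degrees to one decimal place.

18.3°

∠(j33 + 86) = arctan(33/86) = 20.99°
∠(j33 + 700) = arctan(33/700) = 2.70°
∠G(j33) = 20.99° − 2.70° = 18.29°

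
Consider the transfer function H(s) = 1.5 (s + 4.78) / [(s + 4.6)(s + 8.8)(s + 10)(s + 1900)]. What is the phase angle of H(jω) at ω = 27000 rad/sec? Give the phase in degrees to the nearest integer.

∠(j27000 + 4.78) = arctan(27000/4.78) = 89.99°
∠(j27000 + 4.6) = arctan(27000/4.6) = 89.99°
∠(j27000 + 8.8) = arctan(27000/8.8) = 89.98°
∠(j27000 + 10) = arctan(27000/10) = 89.98°
∠(j27000 + 1900) = arctan(27000/1900) = 85.97°
∠H(j27000) = 89.99° − (89.99° + 89.98° + 89.98° + 85.97°) = -265.94°

-266°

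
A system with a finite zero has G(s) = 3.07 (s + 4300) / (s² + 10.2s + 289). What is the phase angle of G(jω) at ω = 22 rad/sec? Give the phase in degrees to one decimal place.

-130.7°

∠(j22 + 4300) = arctan(22/4300) = 0.29°
∠[(j22)² + 10.2(j22) + 289] = ∠[-195 + j224.4] = 130.99°
∠G(j22) = 0.29° − 130.99° = -130.70°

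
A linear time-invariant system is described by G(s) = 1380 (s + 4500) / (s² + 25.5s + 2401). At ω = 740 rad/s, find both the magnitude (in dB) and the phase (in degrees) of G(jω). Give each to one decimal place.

|G| = 21.2 dB, ∠G = -168.7°

|j740 + 4500| = √(740² + 4500²) = 4560
|(j740)² + 25.5(j740) + 2401| = |-5.452e+05 + j18870| = 5.455e+05
|G(j740)| = 1380 × 4560 / 5.455e+05 = 11.536
20 log₁₀(11.536) = 21.24 dB
∠(j740 + 4500) = arctan(740/4500) = 9.34°
∠[(j740)² + 25.5(j740) + 2401] = ∠[-5.452e+05 + j18870] = 178.02°
∠G(j740) = 9.34° − 178.02° = -168.68°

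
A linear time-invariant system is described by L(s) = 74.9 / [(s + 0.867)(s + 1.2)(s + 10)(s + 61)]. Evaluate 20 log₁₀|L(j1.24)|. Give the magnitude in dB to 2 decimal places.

-26.62 dB

|j1.24 + 0.867| = √(1.24² + 0.867²) = 1.513
|j1.24 + 1.2| = √(1.24² + 1.2²) = 1.726
|j1.24 + 10| = √(1.24² + 10²) = 10.08
|j1.24 + 61| = √(1.24² + 61²) = 61.01
|L(j1.24)| = 74.9 / (1.513 × 1.726 × 10.08 × 61.01) = 0.046662
20 log₁₀(0.046662) = -26.621 dB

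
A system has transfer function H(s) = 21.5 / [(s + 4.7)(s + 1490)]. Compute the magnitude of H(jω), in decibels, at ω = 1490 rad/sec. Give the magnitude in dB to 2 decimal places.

-103.29 dB

|j1490 + 4.7| = √(1490² + 4.7²) = 1490
|j1490 + 1490| = √(1490² + 1490²) = 2107
|H(j1490)| = 21.5 / (1490 × 2107) = 6.8478e-06
20 log₁₀(6.8478e-06) = -103.289 dB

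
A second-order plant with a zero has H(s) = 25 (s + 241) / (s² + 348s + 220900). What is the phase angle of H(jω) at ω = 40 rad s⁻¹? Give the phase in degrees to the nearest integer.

∠(j40 + 241) = arctan(40/241) = 9.42°
∠[(j40)² + 348(j40) + 220900] = ∠[2.193e+05 + j13920] = 3.63°
∠H(j40) = 9.42° − 3.63° = 5.79°

6°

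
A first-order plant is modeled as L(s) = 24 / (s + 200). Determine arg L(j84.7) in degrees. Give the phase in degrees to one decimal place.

∠(j84.7 + 200) = arctan(84.7/200) = 22.95°
∠L(j84.7) = −22.95° = -22.95°

-23.0°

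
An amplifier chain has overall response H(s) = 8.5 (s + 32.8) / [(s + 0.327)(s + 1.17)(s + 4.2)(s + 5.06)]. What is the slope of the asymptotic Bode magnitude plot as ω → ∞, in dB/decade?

With 1 zero and 4 poles, the high-frequency asymptotic slope is 20 × (1 − 4) = -60 dB/decade.

-60 dB/decade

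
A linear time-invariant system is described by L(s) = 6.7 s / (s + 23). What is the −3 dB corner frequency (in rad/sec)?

23 rad/sec

For a single-pole high-pass, the −3 dB point is at the pole: ω = 23 rad/sec.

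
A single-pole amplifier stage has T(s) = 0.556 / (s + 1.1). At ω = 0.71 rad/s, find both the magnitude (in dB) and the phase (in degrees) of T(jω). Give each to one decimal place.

|j0.71 + 1.1| = √(0.71² + 1.1²) = 1.309
|T(j0.71)| = 0.556 / 1.309 = 0.42468
20 log₁₀(0.42468) = -7.44 dB
∠(j0.71 + 1.1) = arctan(0.71/1.1) = 32.84°
∠T(j0.71) = −32.84° = -32.84°

|T| = -7.4 dB, ∠T = -32.8°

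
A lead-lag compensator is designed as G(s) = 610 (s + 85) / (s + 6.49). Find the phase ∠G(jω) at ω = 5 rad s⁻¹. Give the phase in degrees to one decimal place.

-34.2 deg

∠(j5 + 85) = arctan(5/85) = 3.37°
∠(j5 + 6.49) = arctan(5/6.49) = 37.61°
∠G(j5) = 3.37° − 37.61° = -34.24°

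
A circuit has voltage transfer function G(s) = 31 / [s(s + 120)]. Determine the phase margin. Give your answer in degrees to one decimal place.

Gain crossover: |G(jω)| = 1 at ω ≈ 0.258 rad/sec.
∠G(j0.258) = −90° − arctan(0.258/120) ≈ -90.12°
PM = 180° + (-90.12°) = 89.88°

89.9°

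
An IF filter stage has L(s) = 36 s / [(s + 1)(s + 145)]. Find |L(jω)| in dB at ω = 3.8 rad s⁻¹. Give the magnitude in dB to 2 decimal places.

-12.40 dB

|j3.8| = 3.8
|j3.8 + 1| = √(3.8² + 1²) = 3.929
|j3.8 + 145| = √(3.8² + 145²) = 145
|L(j3.8)| = 36 × 3.8 / (3.929 × 145) = 0.24002
20 log₁₀(0.24002) = -12.395 dB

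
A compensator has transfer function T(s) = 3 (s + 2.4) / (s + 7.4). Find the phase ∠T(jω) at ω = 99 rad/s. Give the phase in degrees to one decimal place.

∠(j99 + 2.4) = arctan(99/2.4) = 88.61°
∠(j99 + 7.4) = arctan(99/7.4) = 85.73°
∠T(j99) = 88.61° − 85.73° = 2.89°

2.9°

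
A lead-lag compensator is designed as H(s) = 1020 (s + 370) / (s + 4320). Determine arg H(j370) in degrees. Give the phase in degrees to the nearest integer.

40°

∠(j370 + 370) = arctan(370/370) = 45.00°
∠(j370 + 4320) = arctan(370/4320) = 4.90°
∠H(j370) = 45.00° − 4.90° = 40.10°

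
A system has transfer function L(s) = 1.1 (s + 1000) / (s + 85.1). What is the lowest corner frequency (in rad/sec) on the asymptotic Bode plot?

Break frequencies occur at each pole and zero magnitude: 85.1 rad/sec, 1000 rad/sec.
The lowest is 85.1 rad/sec.

85.1 rad/sec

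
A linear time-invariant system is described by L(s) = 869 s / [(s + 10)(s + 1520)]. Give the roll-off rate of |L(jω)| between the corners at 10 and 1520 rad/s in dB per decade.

0 dB/decade

In this band the factors already past their corner are: 1 differentiator zero, pole at 10; net slope = 0 dB/decade.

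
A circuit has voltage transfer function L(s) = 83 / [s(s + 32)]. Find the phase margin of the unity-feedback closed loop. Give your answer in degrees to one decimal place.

85.4°

Gain crossover: |L(jω)| = 1 at ω ≈ 2.59 rad/sec.
∠L(j2.59) = −90° − arctan(2.59/32) ≈ -94.62°
PM = 180° + (-94.62°) = 85.38°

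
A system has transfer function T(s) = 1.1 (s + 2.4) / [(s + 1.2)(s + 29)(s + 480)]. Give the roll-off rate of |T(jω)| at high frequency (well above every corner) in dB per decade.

-40 dB/decade

With 1 zero and 3 poles, the high-frequency asymptotic slope is 20 × (1 − 3) = -40 dB/decade.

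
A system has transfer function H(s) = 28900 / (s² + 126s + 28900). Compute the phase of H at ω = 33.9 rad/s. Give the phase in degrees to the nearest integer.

-9°

∠[(j33.9)² + 126(j33.9) + 28900] = ∠[27751 + j4271.4] = 8.75°
∠H(j33.9) = −8.75° = -8.75°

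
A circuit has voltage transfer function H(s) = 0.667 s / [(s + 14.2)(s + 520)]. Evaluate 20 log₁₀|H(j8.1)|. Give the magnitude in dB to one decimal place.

-63.9 dB

|j8.1| = 8.1
|j8.1 + 14.2| = √(8.1² + 14.2²) = 16.35
|j8.1 + 520| = √(8.1² + 520²) = 520.1
|H(j8.1)| = 0.667 × 8.1 / (16.35 × 520.1) = 0.00063547
20 log₁₀(0.00063547) = -63.94 dB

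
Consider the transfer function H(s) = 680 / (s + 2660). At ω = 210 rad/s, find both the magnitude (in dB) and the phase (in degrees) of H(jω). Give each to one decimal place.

|H| = -11.9 dB, ∠H = -4.5°

|j210 + 2660| = √(210² + 2660²) = 2668
|H(j210)| = 680 / 2668 = 0.25485
20 log₁₀(0.25485) = -11.87 dB
∠(j210 + 2660) = arctan(210/2660) = 4.51°
∠H(j210) = −4.51° = -4.51°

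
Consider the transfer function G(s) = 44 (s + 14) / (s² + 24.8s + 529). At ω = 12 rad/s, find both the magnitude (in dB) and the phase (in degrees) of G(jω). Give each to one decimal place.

|G| = 4.4 dB, ∠G = 2.9°

|j12 + 14| = √(12² + 14²) = 18.44
|(j12)² + 24.8(j12) + 529| = |385 + j297.6| = 486.6
|G(j12)| = 44 × 18.44 / 486.6 = 1.6673
20 log₁₀(1.6673) = 4.44 dB
∠(j12 + 14) = arctan(12/14) = 40.60°
∠[(j12)² + 24.8(j12) + 529] = ∠[385 + j297.6] = 37.70°
∠G(j12) = 40.60° − 37.70° = 2.90°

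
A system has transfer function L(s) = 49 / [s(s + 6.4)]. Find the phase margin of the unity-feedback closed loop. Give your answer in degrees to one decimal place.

Gain crossover: |L(jω)| = 1 at ω ≈ 5.71 rad/s.
∠L(j5.71) = −90° − arctan(5.71/6.4) ≈ -131.75°
PM = 180° + (-131.75°) = 48.25°

48.3 deg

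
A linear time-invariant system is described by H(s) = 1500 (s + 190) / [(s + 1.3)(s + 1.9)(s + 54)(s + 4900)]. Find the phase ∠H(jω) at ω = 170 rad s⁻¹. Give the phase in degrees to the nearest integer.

-211 deg

∠(j170 + 190) = arctan(170/190) = 41.82°
∠(j170 + 1.3) = arctan(170/1.3) = 89.56°
∠(j170 + 1.9) = arctan(170/1.9) = 89.36°
∠(j170 + 54) = arctan(170/54) = 72.38°
∠(j170 + 4900) = arctan(170/4900) = 1.99°
∠H(j170) = 41.82° − (89.56° + 89.36° + 72.38° + 1.99°) = -211.47°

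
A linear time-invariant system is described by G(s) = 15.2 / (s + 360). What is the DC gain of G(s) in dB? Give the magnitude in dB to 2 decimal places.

G(0) = 15.2 / 360 = 0.042222
20 log₁₀(0.042222) = -27.489 dB

-27.49 dB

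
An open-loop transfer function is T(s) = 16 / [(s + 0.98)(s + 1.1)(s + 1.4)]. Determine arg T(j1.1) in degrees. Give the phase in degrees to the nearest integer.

-131°

∠(j1.1 + 0.98) = arctan(1.1/0.98) = 48.30°
∠(j1.1 + 1.1) = arctan(1.1/1.1) = 45.00°
∠(j1.1 + 1.4) = arctan(1.1/1.4) = 38.16°
∠T(j1.1) = − (48.30° + 45.00° + 38.16°) = -131.46°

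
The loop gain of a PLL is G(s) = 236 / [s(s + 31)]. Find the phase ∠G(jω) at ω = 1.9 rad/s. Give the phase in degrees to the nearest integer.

-94°

∠(j1.9 + 31) = arctan(1.9/31) = 3.51°
∠(j1.9) = 90.00°
∠G(j1.9) = − (3.51° + 90.00°) = -93.51°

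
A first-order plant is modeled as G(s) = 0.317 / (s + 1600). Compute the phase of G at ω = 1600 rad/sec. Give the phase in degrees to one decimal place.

-45.0 deg

∠(j1600 + 1600) = arctan(1600/1600) = 45.00°
∠G(j1600) = −45.00° = -45.00°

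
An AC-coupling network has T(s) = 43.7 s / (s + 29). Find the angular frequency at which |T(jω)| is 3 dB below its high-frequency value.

29 rad s⁻¹

For a single-pole high-pass, the −3 dB point is at the pole: ω = 29 rad s⁻¹.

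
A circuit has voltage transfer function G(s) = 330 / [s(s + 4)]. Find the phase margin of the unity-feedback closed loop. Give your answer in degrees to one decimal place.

Gain crossover: |G(jω)| = 1 at ω ≈ 17.9 rad/s.
∠G(j17.9) = −90° − arctan(17.9/4) ≈ -167.44°
PM = 180° + (-167.44°) = 12.56°

12.6°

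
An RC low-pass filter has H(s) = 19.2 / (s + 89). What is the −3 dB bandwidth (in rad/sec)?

For a single-pole low-pass, the −3 dB point is at the pole: ω = 89 rad/sec.

89 rad/sec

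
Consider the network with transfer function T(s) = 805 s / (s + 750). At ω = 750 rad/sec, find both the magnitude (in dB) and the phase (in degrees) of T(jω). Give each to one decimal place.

|T| = 55.1 dB, ∠T = 45.0°

|j750| = 750
|j750 + 750| = √(750² + 750²) = 1061
|T(j750)| = 805 × 750 / 1061 = 569.22
20 log₁₀(569.22) = 55.11 dB
∠(j750) = 90.00°
∠(j750 + 750) = arctan(750/750) = 45.00°
∠T(j750) = 90.00° − 45.00° = 45.00°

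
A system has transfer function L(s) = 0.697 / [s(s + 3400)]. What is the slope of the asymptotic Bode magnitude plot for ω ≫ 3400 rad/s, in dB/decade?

With 0 zeros and 2 poles, the high-frequency asymptotic slope is 20 × (0 − 2) = -40 dB/decade.

-40 dB/decade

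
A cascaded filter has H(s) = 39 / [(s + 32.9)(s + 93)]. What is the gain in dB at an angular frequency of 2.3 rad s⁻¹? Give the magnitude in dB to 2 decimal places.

-37.92 dB

|j2.3 + 32.9| = √(2.3² + 32.9²) = 32.98
|j2.3 + 93| = √(2.3² + 93²) = 93.03
|H(j2.3)| = 39 / (32.98 × 93.03) = 0.012711
20 log₁₀(0.012711) = -37.916 dB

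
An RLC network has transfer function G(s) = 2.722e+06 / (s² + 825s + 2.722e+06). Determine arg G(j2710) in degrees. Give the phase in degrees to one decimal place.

-154.2°

∠[(j2710)² + 825(j2710) + 2.722e+06] = ∠[-4.6221e+06 + j2.2358e+06] = 154.19°
∠G(j2710) = −154.19° = -154.19°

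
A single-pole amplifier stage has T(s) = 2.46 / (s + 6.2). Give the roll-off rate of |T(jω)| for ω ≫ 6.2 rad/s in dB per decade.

-20 dB/decade

With 0 zeros and 1 pole, the high-frequency asymptotic slope is 20 × (0 − 1) = -20 dB/decade.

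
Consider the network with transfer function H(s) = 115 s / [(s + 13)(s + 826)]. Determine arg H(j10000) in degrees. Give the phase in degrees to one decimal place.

∠(j10000) = 90.00°
∠(j10000 + 13) = arctan(10000/13) = 89.93°
∠(j10000 + 826) = arctan(10000/826) = 85.28°
∠H(j10000) = 90.00° − (89.93° + 85.28°) = -85.20°

-85.2°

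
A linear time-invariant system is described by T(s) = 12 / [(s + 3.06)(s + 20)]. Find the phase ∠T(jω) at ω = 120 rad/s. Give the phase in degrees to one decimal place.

∠(j120 + 3.06) = arctan(120/3.06) = 88.54°
∠(j120 + 20) = arctan(120/20) = 80.54°
∠T(j120) = − (88.54° + 80.54°) = -169.08°

-169.1°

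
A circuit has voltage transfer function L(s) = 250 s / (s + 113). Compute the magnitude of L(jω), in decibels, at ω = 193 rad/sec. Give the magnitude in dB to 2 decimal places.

46.68 dB

|j193| = 193
|j193 + 113| = √(193² + 113²) = 223.6
|L(j193)| = 250 × 193 / 223.6 = 215.74
20 log₁₀(215.74) = 46.679 dB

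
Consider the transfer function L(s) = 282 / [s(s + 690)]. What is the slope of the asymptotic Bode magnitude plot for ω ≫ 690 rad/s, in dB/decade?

With 0 zeros and 2 poles, the high-frequency asymptotic slope is 20 × (0 − 2) = -40 dB/decade.

-40 dB/decade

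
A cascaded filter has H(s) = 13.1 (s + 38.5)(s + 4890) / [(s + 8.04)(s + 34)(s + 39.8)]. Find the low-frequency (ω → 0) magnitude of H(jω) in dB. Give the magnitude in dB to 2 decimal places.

47.11 dB

H(0) = 13.1 × 38.5 × 4890 / (8.04 × 34 × 39.8) = 226.69
20 log₁₀(226.69) = 47.108 dB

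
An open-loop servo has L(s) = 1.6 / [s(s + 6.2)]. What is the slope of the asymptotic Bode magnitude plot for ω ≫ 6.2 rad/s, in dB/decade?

-40 dB/decade

With 0 zeros and 2 poles, the high-frequency asymptotic slope is 20 × (0 − 2) = -40 dB/decade.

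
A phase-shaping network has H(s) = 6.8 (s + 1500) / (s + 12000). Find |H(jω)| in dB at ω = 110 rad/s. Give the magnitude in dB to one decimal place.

-1.4 dB

|j110 + 1500| = √(110² + 1500²) = 1504
|j110 + 12000| = √(110² + 12000²) = 1.2e+04
|H(j110)| = 6.8 × 1504 / 1.2e+04 = 0.85225
20 log₁₀(0.85225) = -1.39 dB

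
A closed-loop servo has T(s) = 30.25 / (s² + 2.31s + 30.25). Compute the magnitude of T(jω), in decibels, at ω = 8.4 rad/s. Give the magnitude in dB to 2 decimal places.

-3.40 dB

|(j8.4)² + 2.31(j8.4) + 30.25| = |-40.31 + j19.404| = 44.74
|T(j8.4)| = 30.25 / 44.74 = 0.67617
20 log₁₀(0.67617) = -3.399 dB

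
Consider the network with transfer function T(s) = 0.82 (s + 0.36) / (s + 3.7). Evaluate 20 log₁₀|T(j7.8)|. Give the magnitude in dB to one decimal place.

|j7.8 + 0.36| = √(7.8² + 0.36²) = 7.808
|j7.8 + 3.7| = √(7.8² + 3.7²) = 8.633
|T(j7.8)| = 0.82 × 7.808 / 8.633 = 0.74166
20 log₁₀(0.74166) = -2.60 dB

-2.6 dB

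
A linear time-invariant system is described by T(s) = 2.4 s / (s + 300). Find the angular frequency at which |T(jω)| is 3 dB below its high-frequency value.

300 rad/sec

For a single-pole high-pass, the −3 dB point is at the pole: ω = 300 rad/sec.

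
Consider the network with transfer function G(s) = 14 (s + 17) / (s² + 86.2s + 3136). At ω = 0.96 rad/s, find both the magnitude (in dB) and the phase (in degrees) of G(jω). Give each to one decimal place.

|j0.96 + 17| = √(0.96² + 17²) = 17.03
|(j0.96)² + 86.2(j0.96) + 3136| = |3135.1 + j82.752| = 3136
|G(j0.96)| = 14 × 17.03 / 3136 = 0.07601
20 log₁₀(0.07601) = -22.38 dB
∠(j0.96 + 17) = arctan(0.96/17) = 3.23°
∠[(j0.96)² + 86.2(j0.96) + 3136] = ∠[3135.1 + j82.752] = 1.51°
∠G(j0.96) = 3.23° − 1.51° = 1.72°

|G| = -22.4 dB, ∠G = 1.7°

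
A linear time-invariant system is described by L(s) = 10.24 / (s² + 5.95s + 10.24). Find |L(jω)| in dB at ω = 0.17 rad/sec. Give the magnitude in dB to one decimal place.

-0.0 dB

|(j0.17)² + 5.95(j0.17) + 10.24| = |10.211 + j1.0115| = 10.26
|L(j0.17)| = 10.24 / 10.26 = 0.99795
20 log₁₀(0.99795) = -0.02 dB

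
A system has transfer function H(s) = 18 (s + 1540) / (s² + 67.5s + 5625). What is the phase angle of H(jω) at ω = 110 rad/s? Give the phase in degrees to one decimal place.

∠(j110 + 1540) = arctan(110/1540) = 4.09°
∠[(j110)² + 67.5(j110) + 5625] = ∠[-6475 + j7425] = 131.09°
∠H(j110) = 4.09° − 131.09° = -127.00°

-127.0°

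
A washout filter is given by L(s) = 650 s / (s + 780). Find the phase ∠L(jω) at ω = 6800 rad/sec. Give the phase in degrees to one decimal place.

∠(j6800) = 90.00°
∠(j6800 + 780) = arctan(6800/780) = 83.46°
∠L(j6800) = 90.00° − 83.46° = 6.54°

6.5°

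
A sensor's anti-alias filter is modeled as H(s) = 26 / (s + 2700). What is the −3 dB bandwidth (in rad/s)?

2700 rad/s

For a single-pole low-pass, the −3 dB point is at the pole: ω = 2700 rad/s.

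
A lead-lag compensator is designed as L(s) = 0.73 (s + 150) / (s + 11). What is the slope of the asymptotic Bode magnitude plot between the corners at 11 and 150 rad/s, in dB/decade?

In this band the factors already past their corner are: pole at 11; net slope = -20 dB/decade.

-20 dB/decade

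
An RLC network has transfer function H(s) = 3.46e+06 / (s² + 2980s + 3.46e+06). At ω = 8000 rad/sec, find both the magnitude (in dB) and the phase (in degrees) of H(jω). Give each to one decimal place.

|H| = -25.5 dB, ∠H = -158.5 deg

|(j8000)² + 2980(j8000) + 3.46e+06| = |-6.054e+07 + j2.384e+07| = 6.506e+07
|H(j8000)| = 3.46e+06 / 6.506e+07 = 0.053178
20 log₁₀(0.053178) = -25.49 dB
∠[(j8000)² + 2980(j8000) + 3.46e+06] = ∠[-6.054e+07 + j2.384e+07] = 158.51°
∠H(j8000) = −158.51° = -158.51°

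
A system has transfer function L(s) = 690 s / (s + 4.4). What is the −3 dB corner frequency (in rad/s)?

4.4 rad/s

For a single-pole high-pass, the −3 dB point is at the pole: ω = 4.4 rad/s.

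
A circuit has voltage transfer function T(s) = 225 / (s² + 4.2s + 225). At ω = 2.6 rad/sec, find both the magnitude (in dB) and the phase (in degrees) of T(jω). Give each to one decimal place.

|(j2.6)² + 4.2(j2.6) + 225| = |218.24 + j10.92| = 218.5
|T(j2.6)| = 225 / 218.5 = 1.0297
20 log₁₀(1.0297) = 0.25 dB
∠[(j2.6)² + 4.2(j2.6) + 225] = ∠[218.24 + j10.92] = 2.86°
∠T(j2.6) = −2.86° = -2.86°

|T| = 0.3 dB, ∠T = -2.9°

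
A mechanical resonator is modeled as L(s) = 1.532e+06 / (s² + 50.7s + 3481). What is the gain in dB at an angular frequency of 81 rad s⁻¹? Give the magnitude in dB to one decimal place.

|(j81)² + 50.7(j81) + 3481| = |-3080 + j4106.7| = 5133
|L(j81)| = 1.532e+06 / 5133 = 298.44
20 log₁₀(298.44) = 49.50 dB

49.5 dB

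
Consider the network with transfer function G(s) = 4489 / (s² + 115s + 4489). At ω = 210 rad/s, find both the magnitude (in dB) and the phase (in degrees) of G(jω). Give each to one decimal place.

|(j210)² + 115(j210) + 4489| = |-39611 + j24150| = 4.639e+04
|G(j210)| = 4489 / 4.639e+04 = 0.096762
20 log₁₀(0.096762) = -20.29 dB
∠[(j210)² + 115(j210) + 4489] = ∠[-39611 + j24150] = 148.63°
∠G(j210) = −148.63° = -148.63°

|G| = -20.3 dB, ∠G = -148.6°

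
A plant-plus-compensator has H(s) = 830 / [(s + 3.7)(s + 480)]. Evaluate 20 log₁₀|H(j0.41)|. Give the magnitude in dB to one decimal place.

|j0.41 + 3.7| = √(0.41² + 3.7²) = 3.723
|j0.41 + 480| = √(0.41² + 480²) = 480
|H(j0.41)| = 830 / (3.723 × 480) = 0.4645
20 log₁₀(0.4645) = -6.66 dB

-6.7 dB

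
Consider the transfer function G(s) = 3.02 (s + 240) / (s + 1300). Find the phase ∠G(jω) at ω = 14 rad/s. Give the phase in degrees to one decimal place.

∠(j14 + 240) = arctan(14/240) = 3.34°
∠(j14 + 1300) = arctan(14/1300) = 0.62°
∠G(j14) = 3.34° − 0.62° = 2.72°

2.7°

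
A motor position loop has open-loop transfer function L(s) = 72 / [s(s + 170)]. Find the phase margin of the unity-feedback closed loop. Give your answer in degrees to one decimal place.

89.9 deg

Gain crossover: |L(jω)| = 1 at ω ≈ 0.424 rad s⁻¹.
∠L(j0.424) = −90° − arctan(0.424/170) ≈ -90.14°
PM = 180° + (-90.14°) = 89.86°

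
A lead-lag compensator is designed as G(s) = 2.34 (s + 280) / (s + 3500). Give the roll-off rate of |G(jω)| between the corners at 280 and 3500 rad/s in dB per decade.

20 dB/decade

In this band the factors already past their corner are: zero at 280; net slope = 20 dB/decade.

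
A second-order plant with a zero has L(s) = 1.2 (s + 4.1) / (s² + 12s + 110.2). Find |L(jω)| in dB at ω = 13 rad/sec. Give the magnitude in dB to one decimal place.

|j13 + 4.1| = √(13² + 4.1²) = 13.63
|(j13)² + 12(j13) + 110.2| = |-58.8 + j156| = 166.7
|L(j13)| = 1.2 × 13.63 / 166.7 = 0.098117
20 log₁₀(0.098117) = -20.17 dB

-20.2 dB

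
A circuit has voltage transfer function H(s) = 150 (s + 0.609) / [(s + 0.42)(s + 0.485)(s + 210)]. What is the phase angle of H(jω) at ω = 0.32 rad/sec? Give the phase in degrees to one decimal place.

∠(j0.32 + 0.609) = arctan(0.32/0.609) = 27.72°
∠(j0.32 + 0.42) = arctan(0.32/0.42) = 37.30°
∠(j0.32 + 0.485) = arctan(0.32/0.485) = 33.42°
∠(j0.32 + 210) = arctan(0.32/210) = 0.09°
∠H(j0.32) = 27.72° − (37.30° + 33.42° + 0.09°) = -43.09°

-43.1 deg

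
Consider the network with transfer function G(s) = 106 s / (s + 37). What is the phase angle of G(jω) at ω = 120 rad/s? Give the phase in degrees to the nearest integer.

∠(j120) = 90.00°
∠(j120 + 37) = arctan(120/37) = 72.86°
∠G(j120) = 90.00° − 72.86° = 17.14°

17 deg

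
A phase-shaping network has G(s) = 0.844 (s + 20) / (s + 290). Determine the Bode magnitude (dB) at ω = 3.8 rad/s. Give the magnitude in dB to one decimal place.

-24.5 dB

|j3.8 + 20| = √(3.8² + 20²) = 20.36
|j3.8 + 290| = √(3.8² + 290²) = 290
|G(j3.8)| = 0.844 × 20.36 / 290 = 0.059243
20 log₁₀(0.059243) = -24.55 dB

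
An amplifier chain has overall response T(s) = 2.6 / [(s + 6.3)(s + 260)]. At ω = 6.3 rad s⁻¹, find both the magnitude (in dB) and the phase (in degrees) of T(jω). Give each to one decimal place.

|j6.3 + 6.3| = √(6.3² + 6.3²) = 8.91
|j6.3 + 260| = √(6.3² + 260²) = 260.1
|T(j6.3)| = 2.6 / (8.91 × 260.1) = 0.0011221
20 log₁₀(0.0011221) = -59.00 dB
∠(j6.3 + 6.3) = arctan(6.3/6.3) = 45.00°
∠(j6.3 + 260) = arctan(6.3/260) = 1.39°
∠T(j6.3) = − (45.00° + 1.39°) = -46.39°

|T| = -59.0 dB, ∠T = -46.4 deg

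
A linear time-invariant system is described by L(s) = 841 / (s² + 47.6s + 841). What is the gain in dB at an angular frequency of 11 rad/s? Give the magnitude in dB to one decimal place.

-0.5 dB

|(j11)² + 47.6(j11) + 841| = |720 + j523.6| = 890.3
|L(j11)| = 841 / 890.3 = 0.94467
20 log₁₀(0.94467) = -0.49 dB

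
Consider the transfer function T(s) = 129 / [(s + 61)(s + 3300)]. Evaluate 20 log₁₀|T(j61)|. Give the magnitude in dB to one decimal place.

|j61 + 61| = √(61² + 61²) = 86.27
|j61 + 3300| = √(61² + 3300²) = 3301
|T(j61)| = 129 / (86.27 × 3301) = 0.00045306
20 log₁₀(0.00045306) = -66.88 dB

-66.9 dB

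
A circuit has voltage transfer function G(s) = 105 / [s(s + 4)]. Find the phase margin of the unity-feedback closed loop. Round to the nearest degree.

Gain crossover: |G(jω)| = 1 at ω ≈ 9.86 rad/s.
∠G(j9.86) = −90° − arctan(9.86/4) ≈ -157.93°
PM = 180° + (-157.93°) = 22.07°

22°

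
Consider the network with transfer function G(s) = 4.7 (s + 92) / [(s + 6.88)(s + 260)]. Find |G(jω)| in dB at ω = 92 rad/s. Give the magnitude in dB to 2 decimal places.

-32.38 dB

|j92 + 92| = √(92² + 92²) = 130.1
|j92 + 6.88| = √(92² + 6.88²) = 92.26
|j92 + 260| = √(92² + 260²) = 275.8
|G(j92)| = 4.7 × 130.1 / (92.26 × 275.8) = 0.024033
20 log₁₀(0.024033) = -32.384 dB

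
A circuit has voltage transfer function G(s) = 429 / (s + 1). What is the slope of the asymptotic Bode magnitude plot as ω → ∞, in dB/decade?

-20 dB/decade

With 0 zeros and 1 pole, the high-frequency asymptotic slope is 20 × (0 − 1) = -20 dB/decade.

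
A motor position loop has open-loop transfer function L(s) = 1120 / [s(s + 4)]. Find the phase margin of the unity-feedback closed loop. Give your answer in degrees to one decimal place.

Gain crossover: |L(jω)| = 1 at ω ≈ 33.3 rad/s.
∠L(j33.3) = −90° − arctan(33.3/4) ≈ -173.16°
PM = 180° + (-173.16°) = 6.84°

6.8°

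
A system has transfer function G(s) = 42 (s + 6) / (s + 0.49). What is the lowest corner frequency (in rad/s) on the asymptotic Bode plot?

0.49 rad/s

Break frequencies occur at each pole and zero magnitude: 0.49 rad/s, 6 rad/s.
The lowest is 0.49 rad/s.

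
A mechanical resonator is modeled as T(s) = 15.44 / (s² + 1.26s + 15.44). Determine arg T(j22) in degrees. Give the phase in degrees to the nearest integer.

∠[(j22)² + 1.26(j22) + 15.44] = ∠[-468.56 + j27.72] = 176.61°
∠T(j22) = −176.61° = -176.61°

-177°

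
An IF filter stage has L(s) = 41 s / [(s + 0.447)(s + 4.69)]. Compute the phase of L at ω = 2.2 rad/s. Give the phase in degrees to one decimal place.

-13.6°

∠(j2.2) = 90.00°
∠(j2.2 + 0.447) = arctan(2.2/0.447) = 78.51°
∠(j2.2 + 4.69) = arctan(2.2/4.69) = 25.13°
∠L(j2.2) = 90.00° − (78.51° + 25.13°) = -13.65°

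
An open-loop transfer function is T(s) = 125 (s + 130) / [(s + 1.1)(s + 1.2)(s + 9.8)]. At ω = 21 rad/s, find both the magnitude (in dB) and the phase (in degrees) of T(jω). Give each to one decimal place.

|T| = 4.1 dB, ∠T = -229.5°

|j21 + 130| = √(21² + 130²) = 131.7
|j21 + 1.1| = √(21² + 1.1²) = 21.03
|j21 + 1.2| = √(21² + 1.2²) = 21.03
|j21 + 9.8| = √(21² + 9.8²) = 23.17
|T(j21)| = 125 × 131.7 / (21.03 × 21.03 × 23.17) = 1.6058
20 log₁₀(1.6058) = 4.11 dB
∠(j21 + 130) = arctan(21/130) = 9.18°
∠(j21 + 1.1) = arctan(21/1.1) = 87.00°
∠(j21 + 1.2) = arctan(21/1.2) = 86.73°
∠(j21 + 9.8) = arctan(21/9.8) = 64.98°
∠T(j21) = 9.18° − (87.00° + 86.73° + 64.98°) = -229.54°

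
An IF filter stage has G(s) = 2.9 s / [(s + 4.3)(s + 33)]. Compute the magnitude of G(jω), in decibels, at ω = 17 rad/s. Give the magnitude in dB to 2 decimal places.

-22.41 dB

|j17| = 17
|j17 + 4.3| = √(17² + 4.3²) = 17.54
|j17 + 33| = √(17² + 33²) = 37.12
|G(j17)| = 2.9 × 17 / (17.54 × 37.12) = 0.075737
20 log₁₀(0.075737) = -22.414 dB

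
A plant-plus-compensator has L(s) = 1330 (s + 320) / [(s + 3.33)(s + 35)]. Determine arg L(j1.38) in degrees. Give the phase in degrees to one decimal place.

∠(j1.38 + 320) = arctan(1.38/320) = 0.25°
∠(j1.38 + 3.33) = arctan(1.38/3.33) = 22.51°
∠(j1.38 + 35) = arctan(1.38/35) = 2.26°
∠L(j1.38) = 0.25° − (22.51° + 2.26°) = -24.52°

-24.5 deg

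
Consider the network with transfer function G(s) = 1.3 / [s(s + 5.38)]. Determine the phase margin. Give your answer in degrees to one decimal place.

87.4°

Gain crossover: |G(jω)| = 1 at ω ≈ 0.241 rad/s.
∠G(j0.241) = −90° − arctan(0.241/5.38) ≈ -92.57°
PM = 180° + (-92.57°) = 87.43°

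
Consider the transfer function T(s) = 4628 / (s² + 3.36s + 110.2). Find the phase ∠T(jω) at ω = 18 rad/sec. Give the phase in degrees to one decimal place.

-164.2°

∠[(j18)² + 3.36(j18) + 110.2] = ∠[-213.8 + j60.48] = 164.20°
∠T(j18) = −164.20° = -164.20°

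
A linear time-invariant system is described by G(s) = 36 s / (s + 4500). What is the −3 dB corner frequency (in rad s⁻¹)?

For a single-pole high-pass, the −3 dB point is at the pole: ω = 4500 rad s⁻¹.

4500 rad s⁻¹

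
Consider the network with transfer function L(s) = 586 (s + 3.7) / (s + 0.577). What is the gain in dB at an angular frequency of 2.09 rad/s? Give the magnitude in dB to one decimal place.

|j2.09 + 3.7| = √(2.09² + 3.7²) = 4.249
|j2.09 + 0.577| = √(2.09² + 0.577²) = 2.168
|L(j2.09)| = 586 × 4.249 / 2.168 = 1148.5
20 log₁₀(1148.5) = 61.20 dB

61.2 dB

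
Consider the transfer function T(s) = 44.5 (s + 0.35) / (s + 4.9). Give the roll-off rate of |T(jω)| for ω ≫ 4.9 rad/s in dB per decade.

0 dB/decade

With 1 zero and 1 pole, the high-frequency asymptotic slope is 20 × (1 − 1) = 0 dB/decade.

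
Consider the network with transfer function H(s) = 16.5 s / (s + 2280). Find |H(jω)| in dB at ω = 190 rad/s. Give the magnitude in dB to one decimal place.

2.7 dB

|j190| = 190
|j190 + 2280| = √(190² + 2280²) = 2288
|H(j190)| = 16.5 × 190 / 2288 = 1.3703
20 log₁₀(1.3703) = 2.74 dB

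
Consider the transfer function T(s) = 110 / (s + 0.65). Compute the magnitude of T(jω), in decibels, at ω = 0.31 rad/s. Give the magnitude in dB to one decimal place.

|j0.31 + 0.65| = √(0.31² + 0.65²) = 0.7201
|T(j0.31)| = 110 / 0.7201 = 152.75
20 log₁₀(152.75) = 43.68 dB

43.7 dB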